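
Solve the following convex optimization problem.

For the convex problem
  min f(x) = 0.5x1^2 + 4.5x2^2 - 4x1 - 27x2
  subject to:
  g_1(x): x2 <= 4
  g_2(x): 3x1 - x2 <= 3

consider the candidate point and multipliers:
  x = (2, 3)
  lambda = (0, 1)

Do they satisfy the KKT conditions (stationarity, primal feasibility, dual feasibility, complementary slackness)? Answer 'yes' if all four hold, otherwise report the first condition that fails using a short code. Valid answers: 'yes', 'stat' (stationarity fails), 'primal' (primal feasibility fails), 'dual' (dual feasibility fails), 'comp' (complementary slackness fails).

Gradient of f: grad f(x) = Q x + c = (-2, 0)
Constraint values g_i(x) = a_i^T x - b_i:
  g_1((2, 3)) = -1
  g_2((2, 3)) = 0
Stationarity residual: grad f(x) + sum_i lambda_i a_i = (1, -1)
  -> stationarity FAILS
Primal feasibility (all g_i <= 0): OK
Dual feasibility (all lambda_i >= 0): OK
Complementary slackness (lambda_i * g_i(x) = 0 for all i): OK

Verdict: the first failing condition is stationarity -> stat.

stat


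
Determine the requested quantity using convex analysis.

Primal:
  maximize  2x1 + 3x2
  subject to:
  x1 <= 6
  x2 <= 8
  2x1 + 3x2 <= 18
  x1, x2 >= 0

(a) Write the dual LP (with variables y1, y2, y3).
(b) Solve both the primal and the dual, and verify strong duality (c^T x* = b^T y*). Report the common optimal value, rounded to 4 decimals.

The standard primal-dual pair for 'max c^T x s.t. A x <= b, x >= 0' is:
  Dual:  min b^T y  s.t.  A^T y >= c,  y >= 0.

So the dual LP is:
  minimize  6y1 + 8y2 + 18y3
  subject to:
    y1 + 2y3 >= 2
    y2 + 3y3 >= 3
    y1, y2, y3 >= 0

Solving the primal: x* = (0, 6).
  primal value c^T x* = 18.
Solving the dual: y* = (0, 0, 1).
  dual value b^T y* = 18.
Strong duality: c^T x* = b^T y*. Confirmed.

18


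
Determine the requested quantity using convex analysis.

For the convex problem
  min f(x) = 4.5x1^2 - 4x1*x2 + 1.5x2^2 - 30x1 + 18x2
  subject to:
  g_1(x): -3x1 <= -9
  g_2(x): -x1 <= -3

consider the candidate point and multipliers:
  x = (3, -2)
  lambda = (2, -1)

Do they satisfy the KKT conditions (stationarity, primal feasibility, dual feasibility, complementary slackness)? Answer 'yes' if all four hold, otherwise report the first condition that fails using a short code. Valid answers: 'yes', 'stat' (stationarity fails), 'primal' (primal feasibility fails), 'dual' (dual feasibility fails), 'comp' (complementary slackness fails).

Gradient of f: grad f(x) = Q x + c = (5, 0)
Constraint values g_i(x) = a_i^T x - b_i:
  g_1((3, -2)) = 0
  g_2((3, -2)) = 0
Stationarity residual: grad f(x) + sum_i lambda_i a_i = (0, 0)
  -> stationarity OK
Primal feasibility (all g_i <= 0): OK
Dual feasibility (all lambda_i >= 0): FAILS
Complementary slackness (lambda_i * g_i(x) = 0 for all i): OK

Verdict: the first failing condition is dual_feasibility -> dual.

dual


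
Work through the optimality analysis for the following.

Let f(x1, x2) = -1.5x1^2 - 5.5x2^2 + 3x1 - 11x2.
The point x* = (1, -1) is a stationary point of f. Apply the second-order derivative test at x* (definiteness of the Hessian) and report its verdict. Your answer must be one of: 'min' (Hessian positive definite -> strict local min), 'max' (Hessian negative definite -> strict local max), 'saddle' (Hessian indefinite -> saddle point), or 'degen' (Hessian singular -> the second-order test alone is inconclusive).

Compute the Hessian H = grad^2 f:
  H = [[-3, 0], [0, -11]]
Verify stationarity: grad f(x*) = H x* + g = (0, 0).
Eigenvalues of H: -11, -3.
Both eigenvalues < 0, so H is negative definite -> x* is a strict local max.

max


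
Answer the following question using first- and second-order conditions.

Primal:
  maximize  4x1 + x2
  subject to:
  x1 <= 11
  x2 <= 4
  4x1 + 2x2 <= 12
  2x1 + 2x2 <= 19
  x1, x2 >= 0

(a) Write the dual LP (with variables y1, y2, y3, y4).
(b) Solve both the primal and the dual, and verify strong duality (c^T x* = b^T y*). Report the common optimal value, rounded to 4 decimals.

The standard primal-dual pair for 'max c^T x s.t. A x <= b, x >= 0' is:
  Dual:  min b^T y  s.t.  A^T y >= c,  y >= 0.

So the dual LP is:
  minimize  11y1 + 4y2 + 12y3 + 19y4
  subject to:
    y1 + 4y3 + 2y4 >= 4
    y2 + 2y3 + 2y4 >= 1
    y1, y2, y3, y4 >= 0

Solving the primal: x* = (3, 0).
  primal value c^T x* = 12.
Solving the dual: y* = (0, 0, 1, 0).
  dual value b^T y* = 12.
Strong duality: c^T x* = b^T y*. Confirmed.

12


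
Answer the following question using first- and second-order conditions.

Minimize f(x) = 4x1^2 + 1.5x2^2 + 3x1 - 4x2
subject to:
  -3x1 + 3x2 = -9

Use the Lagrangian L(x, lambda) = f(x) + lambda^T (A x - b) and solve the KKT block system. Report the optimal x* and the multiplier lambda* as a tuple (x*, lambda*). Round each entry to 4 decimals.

Form the Lagrangian:
  L(x, lambda) = (1/2) x^T Q x + c^T x + lambda^T (A x - b)
Stationarity (grad_x L = 0): Q x + c + A^T lambda = 0.
Primal feasibility: A x = b.

This gives the KKT block system:
  [ Q   A^T ] [ x     ]   [-c ]
  [ A    0  ] [ lambda ] = [ b ]

Solving the linear system:
  x*      = (0.9091, -2.0909)
  lambda* = (3.4242)
  f(x*)   = 20.9545

x* = (0.9091, -2.0909), lambda* = (3.4242)


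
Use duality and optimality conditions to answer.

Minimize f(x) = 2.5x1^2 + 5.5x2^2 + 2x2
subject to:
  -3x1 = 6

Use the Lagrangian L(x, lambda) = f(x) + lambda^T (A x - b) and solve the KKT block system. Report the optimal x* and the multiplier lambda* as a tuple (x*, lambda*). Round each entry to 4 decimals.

Form the Lagrangian:
  L(x, lambda) = (1/2) x^T Q x + c^T x + lambda^T (A x - b)
Stationarity (grad_x L = 0): Q x + c + A^T lambda = 0.
Primal feasibility: A x = b.

This gives the KKT block system:
  [ Q   A^T ] [ x     ]   [-c ]
  [ A    0  ] [ lambda ] = [ b ]

Solving the linear system:
  x*      = (-2, -0.1818)
  lambda* = (-3.3333)
  f(x*)   = 9.8182

x* = (-2, -0.1818), lambda* = (-3.3333)


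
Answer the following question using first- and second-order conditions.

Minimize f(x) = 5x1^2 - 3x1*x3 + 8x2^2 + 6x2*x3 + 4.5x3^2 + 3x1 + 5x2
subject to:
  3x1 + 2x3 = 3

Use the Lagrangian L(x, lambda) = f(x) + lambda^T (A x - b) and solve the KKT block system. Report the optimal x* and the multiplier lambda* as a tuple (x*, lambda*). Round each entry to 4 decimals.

Form the Lagrangian:
  L(x, lambda) = (1/2) x^T Q x + c^T x + lambda^T (A x - b)
Stationarity (grad_x L = 0): Q x + c + A^T lambda = 0.
Primal feasibility: A x = b.

This gives the KKT block system:
  [ Q   A^T ] [ x     ]   [-c ]
  [ A    0  ] [ lambda ] = [ b ]

Solving the linear system:
  x*      = (0.4059, -0.6467, 0.8912)
  lambda* = (-1.4616)
  f(x*)   = 1.1844

x* = (0.4059, -0.6467, 0.8912), lambda* = (-1.4616)


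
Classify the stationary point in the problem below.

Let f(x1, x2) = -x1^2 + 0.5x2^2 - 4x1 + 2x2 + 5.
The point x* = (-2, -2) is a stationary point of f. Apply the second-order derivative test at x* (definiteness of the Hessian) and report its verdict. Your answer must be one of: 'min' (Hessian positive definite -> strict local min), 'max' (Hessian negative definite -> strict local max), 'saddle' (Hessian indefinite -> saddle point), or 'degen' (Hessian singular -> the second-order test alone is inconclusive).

Compute the Hessian H = grad^2 f:
  H = [[-2, 0], [0, 1]]
Verify stationarity: grad f(x*) = H x* + g = (0, 0).
Eigenvalues of H: -2, 1.
Eigenvalues have mixed signs, so H is indefinite -> x* is a saddle point.

saddle


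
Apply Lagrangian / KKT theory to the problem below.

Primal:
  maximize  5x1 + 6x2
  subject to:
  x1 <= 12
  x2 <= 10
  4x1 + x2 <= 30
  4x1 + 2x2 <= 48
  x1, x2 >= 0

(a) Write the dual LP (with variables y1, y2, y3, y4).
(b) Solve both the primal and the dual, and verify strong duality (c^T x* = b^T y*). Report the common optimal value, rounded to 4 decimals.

The standard primal-dual pair for 'max c^T x s.t. A x <= b, x >= 0' is:
  Dual:  min b^T y  s.t.  A^T y >= c,  y >= 0.

So the dual LP is:
  minimize  12y1 + 10y2 + 30y3 + 48y4
  subject to:
    y1 + 4y3 + 4y4 >= 5
    y2 + y3 + 2y4 >= 6
    y1, y2, y3, y4 >= 0

Solving the primal: x* = (5, 10).
  primal value c^T x* = 85.
Solving the dual: y* = (0, 4.75, 1.25, 0).
  dual value b^T y* = 85.
Strong duality: c^T x* = b^T y*. Confirmed.

85


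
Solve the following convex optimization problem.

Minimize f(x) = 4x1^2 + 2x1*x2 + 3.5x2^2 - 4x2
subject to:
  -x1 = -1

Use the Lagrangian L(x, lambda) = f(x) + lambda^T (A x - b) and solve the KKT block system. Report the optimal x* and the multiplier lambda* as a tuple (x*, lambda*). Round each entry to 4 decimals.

Form the Lagrangian:
  L(x, lambda) = (1/2) x^T Q x + c^T x + lambda^T (A x - b)
Stationarity (grad_x L = 0): Q x + c + A^T lambda = 0.
Primal feasibility: A x = b.

This gives the KKT block system:
  [ Q   A^T ] [ x     ]   [-c ]
  [ A    0  ] [ lambda ] = [ b ]

Solving the linear system:
  x*      = (1, 0.2857)
  lambda* = (8.5714)
  f(x*)   = 3.7143

x* = (1, 0.2857), lambda* = (8.5714)


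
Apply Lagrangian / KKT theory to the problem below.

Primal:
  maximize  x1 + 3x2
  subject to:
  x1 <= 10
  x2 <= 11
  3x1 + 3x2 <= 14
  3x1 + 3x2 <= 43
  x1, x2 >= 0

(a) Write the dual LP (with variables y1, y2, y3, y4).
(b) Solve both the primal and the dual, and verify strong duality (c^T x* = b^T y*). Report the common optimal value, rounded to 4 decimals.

The standard primal-dual pair for 'max c^T x s.t. A x <= b, x >= 0' is:
  Dual:  min b^T y  s.t.  A^T y >= c,  y >= 0.

So the dual LP is:
  minimize  10y1 + 11y2 + 14y3 + 43y4
  subject to:
    y1 + 3y3 + 3y4 >= 1
    y2 + 3y3 + 3y4 >= 3
    y1, y2, y3, y4 >= 0

Solving the primal: x* = (0, 4.6667).
  primal value c^T x* = 14.
Solving the dual: y* = (0, 0, 1, 0).
  dual value b^T y* = 14.
Strong duality: c^T x* = b^T y*. Confirmed.

14


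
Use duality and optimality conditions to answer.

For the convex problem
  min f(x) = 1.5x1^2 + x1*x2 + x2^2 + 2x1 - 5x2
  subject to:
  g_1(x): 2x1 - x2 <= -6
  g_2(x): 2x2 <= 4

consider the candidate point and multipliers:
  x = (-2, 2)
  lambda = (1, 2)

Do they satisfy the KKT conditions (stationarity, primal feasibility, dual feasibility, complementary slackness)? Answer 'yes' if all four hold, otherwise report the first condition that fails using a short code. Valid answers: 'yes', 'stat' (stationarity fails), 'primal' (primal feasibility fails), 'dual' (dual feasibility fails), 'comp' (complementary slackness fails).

Gradient of f: grad f(x) = Q x + c = (-2, -3)
Constraint values g_i(x) = a_i^T x - b_i:
  g_1((-2, 2)) = 0
  g_2((-2, 2)) = 0
Stationarity residual: grad f(x) + sum_i lambda_i a_i = (0, 0)
  -> stationarity OK
Primal feasibility (all g_i <= 0): OK
Dual feasibility (all lambda_i >= 0): OK
Complementary slackness (lambda_i * g_i(x) = 0 for all i): OK

Verdict: yes, KKT holds.

yes


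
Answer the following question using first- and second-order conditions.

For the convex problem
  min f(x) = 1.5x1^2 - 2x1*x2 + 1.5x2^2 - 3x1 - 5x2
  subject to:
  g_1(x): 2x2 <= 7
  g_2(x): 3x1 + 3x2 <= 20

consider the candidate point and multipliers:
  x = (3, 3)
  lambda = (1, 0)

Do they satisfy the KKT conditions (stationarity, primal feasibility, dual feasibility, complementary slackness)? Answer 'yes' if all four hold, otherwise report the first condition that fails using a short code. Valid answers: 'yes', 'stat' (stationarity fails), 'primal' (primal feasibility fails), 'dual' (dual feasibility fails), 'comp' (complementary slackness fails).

Gradient of f: grad f(x) = Q x + c = (0, -2)
Constraint values g_i(x) = a_i^T x - b_i:
  g_1((3, 3)) = -1
  g_2((3, 3)) = -2
Stationarity residual: grad f(x) + sum_i lambda_i a_i = (0, 0)
  -> stationarity OK
Primal feasibility (all g_i <= 0): OK
Dual feasibility (all lambda_i >= 0): OK
Complementary slackness (lambda_i * g_i(x) = 0 for all i): FAILS

Verdict: the first failing condition is complementary_slackness -> comp.

comp


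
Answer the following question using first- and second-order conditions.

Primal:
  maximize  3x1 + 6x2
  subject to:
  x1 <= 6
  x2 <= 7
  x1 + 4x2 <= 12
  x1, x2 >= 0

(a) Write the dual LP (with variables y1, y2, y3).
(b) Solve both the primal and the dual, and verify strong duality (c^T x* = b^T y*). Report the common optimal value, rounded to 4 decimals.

The standard primal-dual pair for 'max c^T x s.t. A x <= b, x >= 0' is:
  Dual:  min b^T y  s.t.  A^T y >= c,  y >= 0.

So the dual LP is:
  minimize  6y1 + 7y2 + 12y3
  subject to:
    y1 + y3 >= 3
    y2 + 4y3 >= 6
    y1, y2, y3 >= 0

Solving the primal: x* = (6, 1.5).
  primal value c^T x* = 27.
Solving the dual: y* = (1.5, 0, 1.5).
  dual value b^T y* = 27.
Strong duality: c^T x* = b^T y*. Confirmed.

27


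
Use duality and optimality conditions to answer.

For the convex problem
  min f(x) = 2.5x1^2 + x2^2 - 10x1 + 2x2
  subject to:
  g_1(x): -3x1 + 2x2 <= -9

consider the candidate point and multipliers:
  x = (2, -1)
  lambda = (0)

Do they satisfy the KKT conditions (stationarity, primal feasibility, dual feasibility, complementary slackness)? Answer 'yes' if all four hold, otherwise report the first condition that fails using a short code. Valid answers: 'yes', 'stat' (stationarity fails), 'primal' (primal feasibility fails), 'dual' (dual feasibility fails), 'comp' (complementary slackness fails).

Gradient of f: grad f(x) = Q x + c = (0, 0)
Constraint values g_i(x) = a_i^T x - b_i:
  g_1((2, -1)) = 1
Stationarity residual: grad f(x) + sum_i lambda_i a_i = (0, 0)
  -> stationarity OK
Primal feasibility (all g_i <= 0): FAILS
Dual feasibility (all lambda_i >= 0): OK
Complementary slackness (lambda_i * g_i(x) = 0 for all i): OK

Verdict: the first failing condition is primal_feasibility -> primal.

primal


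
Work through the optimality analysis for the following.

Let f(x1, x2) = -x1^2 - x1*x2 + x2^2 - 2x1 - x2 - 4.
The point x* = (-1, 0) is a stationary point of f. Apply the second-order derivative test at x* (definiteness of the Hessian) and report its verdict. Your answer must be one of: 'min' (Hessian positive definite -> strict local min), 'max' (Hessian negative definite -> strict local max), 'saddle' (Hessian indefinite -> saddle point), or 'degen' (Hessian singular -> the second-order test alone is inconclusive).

Compute the Hessian H = grad^2 f:
  H = [[-2, -1], [-1, 2]]
Verify stationarity: grad f(x*) = H x* + g = (0, 0).
Eigenvalues of H: -2.2361, 2.2361.
Eigenvalues have mixed signs, so H is indefinite -> x* is a saddle point.

saddle


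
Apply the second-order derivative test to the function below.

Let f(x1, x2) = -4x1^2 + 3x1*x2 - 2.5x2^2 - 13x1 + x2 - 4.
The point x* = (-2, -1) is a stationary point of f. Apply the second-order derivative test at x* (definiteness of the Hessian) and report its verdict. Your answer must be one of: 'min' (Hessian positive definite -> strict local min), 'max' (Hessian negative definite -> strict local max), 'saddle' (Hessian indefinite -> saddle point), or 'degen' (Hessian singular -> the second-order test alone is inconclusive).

Compute the Hessian H = grad^2 f:
  H = [[-8, 3], [3, -5]]
Verify stationarity: grad f(x*) = H x* + g = (0, 0).
Eigenvalues of H: -9.8541, -3.1459.
Both eigenvalues < 0, so H is negative definite -> x* is a strict local max.

max


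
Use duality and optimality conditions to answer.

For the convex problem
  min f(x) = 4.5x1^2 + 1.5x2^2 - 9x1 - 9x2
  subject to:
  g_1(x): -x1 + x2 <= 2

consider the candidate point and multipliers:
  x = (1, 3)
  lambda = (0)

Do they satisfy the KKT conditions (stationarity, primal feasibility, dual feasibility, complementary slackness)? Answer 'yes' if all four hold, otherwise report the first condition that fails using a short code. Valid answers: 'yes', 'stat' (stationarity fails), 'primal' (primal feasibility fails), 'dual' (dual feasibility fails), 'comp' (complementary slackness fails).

Gradient of f: grad f(x) = Q x + c = (0, 0)
Constraint values g_i(x) = a_i^T x - b_i:
  g_1((1, 3)) = 0
Stationarity residual: grad f(x) + sum_i lambda_i a_i = (0, 0)
  -> stationarity OK
Primal feasibility (all g_i <= 0): OK
Dual feasibility (all lambda_i >= 0): OK
Complementary slackness (lambda_i * g_i(x) = 0 for all i): OK

Verdict: yes, KKT holds.

yes


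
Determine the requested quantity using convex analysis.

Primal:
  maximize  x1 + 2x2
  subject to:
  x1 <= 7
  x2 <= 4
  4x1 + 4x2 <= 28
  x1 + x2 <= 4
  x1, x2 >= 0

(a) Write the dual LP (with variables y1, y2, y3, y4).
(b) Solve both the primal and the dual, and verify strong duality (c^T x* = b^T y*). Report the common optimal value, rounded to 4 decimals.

The standard primal-dual pair for 'max c^T x s.t. A x <= b, x >= 0' is:
  Dual:  min b^T y  s.t.  A^T y >= c,  y >= 0.

So the dual LP is:
  minimize  7y1 + 4y2 + 28y3 + 4y4
  subject to:
    y1 + 4y3 + y4 >= 1
    y2 + 4y3 + y4 >= 2
    y1, y2, y3, y4 >= 0

Solving the primal: x* = (0, 4).
  primal value c^T x* = 8.
Solving the dual: y* = (0, 1, 0, 1).
  dual value b^T y* = 8.
Strong duality: c^T x* = b^T y*. Confirmed.

8


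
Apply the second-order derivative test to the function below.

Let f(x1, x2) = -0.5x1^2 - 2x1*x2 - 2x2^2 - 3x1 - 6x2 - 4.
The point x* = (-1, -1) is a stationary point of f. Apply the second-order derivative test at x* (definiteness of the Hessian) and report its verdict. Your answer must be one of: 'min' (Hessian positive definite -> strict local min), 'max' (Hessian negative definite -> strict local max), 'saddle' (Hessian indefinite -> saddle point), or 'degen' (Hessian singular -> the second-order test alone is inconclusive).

Compute the Hessian H = grad^2 f:
  H = [[-1, -2], [-2, -4]]
Verify stationarity: grad f(x*) = H x* + g = (0, 0).
Eigenvalues of H: -5, 0.
H has a zero eigenvalue (singular; negative semidefinite but not definite), so H is neither positive definite, negative definite, nor indefinite. The second-order test alone is inconclusive -> degen.
(Indeed, f is constant along the null direction of H through x*, so x* is not a strict local extremum.)

degen


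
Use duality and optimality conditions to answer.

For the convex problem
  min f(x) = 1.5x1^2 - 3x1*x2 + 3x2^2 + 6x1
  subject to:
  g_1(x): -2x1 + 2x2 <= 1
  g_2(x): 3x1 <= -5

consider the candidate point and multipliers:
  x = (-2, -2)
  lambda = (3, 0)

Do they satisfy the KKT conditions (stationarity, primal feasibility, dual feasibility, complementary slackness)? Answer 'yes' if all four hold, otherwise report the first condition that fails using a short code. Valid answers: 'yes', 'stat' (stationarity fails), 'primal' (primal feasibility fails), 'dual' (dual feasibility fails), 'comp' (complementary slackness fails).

Gradient of f: grad f(x) = Q x + c = (6, -6)
Constraint values g_i(x) = a_i^T x - b_i:
  g_1((-2, -2)) = -1
  g_2((-2, -2)) = -1
Stationarity residual: grad f(x) + sum_i lambda_i a_i = (0, 0)
  -> stationarity OK
Primal feasibility (all g_i <= 0): OK
Dual feasibility (all lambda_i >= 0): OK
Complementary slackness (lambda_i * g_i(x) = 0 for all i): FAILS

Verdict: the first failing condition is complementary_slackness -> comp.

comp


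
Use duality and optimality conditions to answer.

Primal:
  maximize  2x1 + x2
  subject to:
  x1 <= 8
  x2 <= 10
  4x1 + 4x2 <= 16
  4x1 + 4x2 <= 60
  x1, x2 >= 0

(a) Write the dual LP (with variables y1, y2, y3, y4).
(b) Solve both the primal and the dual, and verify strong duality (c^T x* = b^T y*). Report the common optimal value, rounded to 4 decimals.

The standard primal-dual pair for 'max c^T x s.t. A x <= b, x >= 0' is:
  Dual:  min b^T y  s.t.  A^T y >= c,  y >= 0.

So the dual LP is:
  minimize  8y1 + 10y2 + 16y3 + 60y4
  subject to:
    y1 + 4y3 + 4y4 >= 2
    y2 + 4y3 + 4y4 >= 1
    y1, y2, y3, y4 >= 0

Solving the primal: x* = (4, 0).
  primal value c^T x* = 8.
Solving the dual: y* = (0, 0, 0.5, 0).
  dual value b^T y* = 8.
Strong duality: c^T x* = b^T y*. Confirmed.

8


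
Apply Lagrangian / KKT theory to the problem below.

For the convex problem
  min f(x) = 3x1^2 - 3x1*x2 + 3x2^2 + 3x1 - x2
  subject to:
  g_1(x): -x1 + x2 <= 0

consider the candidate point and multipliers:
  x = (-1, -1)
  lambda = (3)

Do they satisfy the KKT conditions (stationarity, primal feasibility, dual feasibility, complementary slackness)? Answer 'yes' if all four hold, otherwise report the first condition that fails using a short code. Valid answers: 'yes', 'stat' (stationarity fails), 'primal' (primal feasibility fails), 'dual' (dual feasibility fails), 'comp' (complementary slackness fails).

Gradient of f: grad f(x) = Q x + c = (0, -4)
Constraint values g_i(x) = a_i^T x - b_i:
  g_1((-1, -1)) = 0
Stationarity residual: grad f(x) + sum_i lambda_i a_i = (-3, -1)
  -> stationarity FAILS
Primal feasibility (all g_i <= 0): OK
Dual feasibility (all lambda_i >= 0): OK
Complementary slackness (lambda_i * g_i(x) = 0 for all i): OK

Verdict: the first failing condition is stationarity -> stat.

stat


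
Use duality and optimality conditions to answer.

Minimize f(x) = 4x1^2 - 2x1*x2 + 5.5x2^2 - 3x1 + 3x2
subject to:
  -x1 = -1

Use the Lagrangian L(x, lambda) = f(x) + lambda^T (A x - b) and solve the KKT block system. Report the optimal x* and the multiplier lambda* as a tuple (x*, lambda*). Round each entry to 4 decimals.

Form the Lagrangian:
  L(x, lambda) = (1/2) x^T Q x + c^T x + lambda^T (A x - b)
Stationarity (grad_x L = 0): Q x + c + A^T lambda = 0.
Primal feasibility: A x = b.

This gives the KKT block system:
  [ Q   A^T ] [ x     ]   [-c ]
  [ A    0  ] [ lambda ] = [ b ]

Solving the linear system:
  x*      = (1, -0.0909)
  lambda* = (5.1818)
  f(x*)   = 0.9545

x* = (1, -0.0909), lambda* = (5.1818)


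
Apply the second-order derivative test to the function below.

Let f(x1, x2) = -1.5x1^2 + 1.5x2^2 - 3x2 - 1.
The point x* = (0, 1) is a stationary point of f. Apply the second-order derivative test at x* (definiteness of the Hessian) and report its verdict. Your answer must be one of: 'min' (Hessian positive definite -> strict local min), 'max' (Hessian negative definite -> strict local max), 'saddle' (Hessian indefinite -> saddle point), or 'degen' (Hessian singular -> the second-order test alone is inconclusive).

Compute the Hessian H = grad^2 f:
  H = [[-3, 0], [0, 3]]
Verify stationarity: grad f(x*) = H x* + g = (0, 0).
Eigenvalues of H: -3, 3.
Eigenvalues have mixed signs, so H is indefinite -> x* is a saddle point.

saddle


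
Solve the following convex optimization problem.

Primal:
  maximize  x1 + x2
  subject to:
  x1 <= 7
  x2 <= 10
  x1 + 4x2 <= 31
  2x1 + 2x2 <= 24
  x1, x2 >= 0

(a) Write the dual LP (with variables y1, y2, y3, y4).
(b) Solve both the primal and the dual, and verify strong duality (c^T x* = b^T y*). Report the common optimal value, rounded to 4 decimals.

The standard primal-dual pair for 'max c^T x s.t. A x <= b, x >= 0' is:
  Dual:  min b^T y  s.t.  A^T y >= c,  y >= 0.

So the dual LP is:
  minimize  7y1 + 10y2 + 31y3 + 24y4
  subject to:
    y1 + y3 + 2y4 >= 1
    y2 + 4y3 + 2y4 >= 1
    y1, y2, y3, y4 >= 0

Solving the primal: x* = (5.6667, 6.3333).
  primal value c^T x* = 12.
Solving the dual: y* = (0, 0, 0, 0.5).
  dual value b^T y* = 12.
Strong duality: c^T x* = b^T y*. Confirmed.

12


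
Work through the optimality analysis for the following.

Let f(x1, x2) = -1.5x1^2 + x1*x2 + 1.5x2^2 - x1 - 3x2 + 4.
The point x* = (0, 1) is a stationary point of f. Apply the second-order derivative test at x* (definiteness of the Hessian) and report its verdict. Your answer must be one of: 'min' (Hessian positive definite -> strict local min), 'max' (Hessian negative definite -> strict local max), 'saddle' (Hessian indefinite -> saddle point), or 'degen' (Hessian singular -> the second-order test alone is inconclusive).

Compute the Hessian H = grad^2 f:
  H = [[-3, 1], [1, 3]]
Verify stationarity: grad f(x*) = H x* + g = (0, 0).
Eigenvalues of H: -3.1623, 3.1623.
Eigenvalues have mixed signs, so H is indefinite -> x* is a saddle point.

saddle


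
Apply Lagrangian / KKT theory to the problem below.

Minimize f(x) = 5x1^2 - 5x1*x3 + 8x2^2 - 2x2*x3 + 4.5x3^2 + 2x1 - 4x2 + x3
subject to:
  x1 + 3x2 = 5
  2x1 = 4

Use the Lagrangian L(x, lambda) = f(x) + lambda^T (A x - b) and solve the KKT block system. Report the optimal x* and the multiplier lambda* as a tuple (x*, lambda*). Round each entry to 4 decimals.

Form the Lagrangian:
  L(x, lambda) = (1/2) x^T Q x + c^T x + lambda^T (A x - b)
Stationarity (grad_x L = 0): Q x + c + A^T lambda = 0.
Primal feasibility: A x = b.

This gives the KKT block system:
  [ Q   A^T ] [ x     ]   [-c ]
  [ A    0  ] [ lambda ] = [ b ]

Solving the linear system:
  x*      = (2, 1, 1.2222)
  lambda* = (-3.1852, -6.3519)
  f(x*)   = 21.2778

x* = (2, 1, 1.2222), lambda* = (-3.1852, -6.3519)


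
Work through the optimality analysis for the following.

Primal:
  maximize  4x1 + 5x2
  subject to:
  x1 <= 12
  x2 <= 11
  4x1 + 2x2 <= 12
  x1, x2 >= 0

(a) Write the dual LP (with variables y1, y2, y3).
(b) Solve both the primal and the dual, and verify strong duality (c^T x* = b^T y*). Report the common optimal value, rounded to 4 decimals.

The standard primal-dual pair for 'max c^T x s.t. A x <= b, x >= 0' is:
  Dual:  min b^T y  s.t.  A^T y >= c,  y >= 0.

So the dual LP is:
  minimize  12y1 + 11y2 + 12y3
  subject to:
    y1 + 4y3 >= 4
    y2 + 2y3 >= 5
    y1, y2, y3 >= 0

Solving the primal: x* = (0, 6).
  primal value c^T x* = 30.
Solving the dual: y* = (0, 0, 2.5).
  dual value b^T y* = 30.
Strong duality: c^T x* = b^T y*. Confirmed.

30


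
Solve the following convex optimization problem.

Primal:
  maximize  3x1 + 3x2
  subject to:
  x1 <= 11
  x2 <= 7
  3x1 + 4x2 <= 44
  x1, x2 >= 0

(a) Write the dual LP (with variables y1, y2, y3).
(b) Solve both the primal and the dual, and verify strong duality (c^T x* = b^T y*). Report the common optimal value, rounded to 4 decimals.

The standard primal-dual pair for 'max c^T x s.t. A x <= b, x >= 0' is:
  Dual:  min b^T y  s.t.  A^T y >= c,  y >= 0.

So the dual LP is:
  minimize  11y1 + 7y2 + 44y3
  subject to:
    y1 + 3y3 >= 3
    y2 + 4y3 >= 3
    y1, y2, y3 >= 0

Solving the primal: x* = (11, 2.75).
  primal value c^T x* = 41.25.
Solving the dual: y* = (0.75, 0, 0.75).
  dual value b^T y* = 41.25.
Strong duality: c^T x* = b^T y*. Confirmed.

41.25


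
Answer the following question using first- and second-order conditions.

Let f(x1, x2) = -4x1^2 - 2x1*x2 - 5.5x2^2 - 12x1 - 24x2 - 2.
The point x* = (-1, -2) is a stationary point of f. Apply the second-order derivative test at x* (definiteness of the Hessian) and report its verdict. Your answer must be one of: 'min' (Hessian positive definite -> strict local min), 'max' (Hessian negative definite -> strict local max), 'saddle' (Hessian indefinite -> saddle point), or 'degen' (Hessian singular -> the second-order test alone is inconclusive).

Compute the Hessian H = grad^2 f:
  H = [[-8, -2], [-2, -11]]
Verify stationarity: grad f(x*) = H x* + g = (0, 0).
Eigenvalues of H: -12, -7.
Both eigenvalues < 0, so H is negative definite -> x* is a strict local max.

max


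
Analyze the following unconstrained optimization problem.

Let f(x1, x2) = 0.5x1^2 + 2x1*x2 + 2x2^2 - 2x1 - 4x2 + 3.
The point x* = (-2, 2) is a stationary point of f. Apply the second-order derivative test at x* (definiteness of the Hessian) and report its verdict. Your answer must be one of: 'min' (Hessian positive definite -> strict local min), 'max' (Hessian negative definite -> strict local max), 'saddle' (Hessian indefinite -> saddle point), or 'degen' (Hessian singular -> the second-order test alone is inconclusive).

Compute the Hessian H = grad^2 f:
  H = [[1, 2], [2, 4]]
Verify stationarity: grad f(x*) = H x* + g = (0, 0).
Eigenvalues of H: 0, 5.
H has a zero eigenvalue (singular; positive semidefinite but not definite), so H is neither positive definite, negative definite, nor indefinite. The second-order test alone is inconclusive -> degen.
(Indeed, f is constant along the null direction of H through x*, so x* is not a strict local extremum.)

degen


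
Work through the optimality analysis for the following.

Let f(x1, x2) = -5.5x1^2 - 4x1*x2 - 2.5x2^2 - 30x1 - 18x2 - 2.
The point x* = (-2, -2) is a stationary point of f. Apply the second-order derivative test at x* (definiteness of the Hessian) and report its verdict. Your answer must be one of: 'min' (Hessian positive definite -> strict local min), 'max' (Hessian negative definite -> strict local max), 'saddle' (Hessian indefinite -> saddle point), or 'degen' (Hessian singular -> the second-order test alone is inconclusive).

Compute the Hessian H = grad^2 f:
  H = [[-11, -4], [-4, -5]]
Verify stationarity: grad f(x*) = H x* + g = (0, 0).
Eigenvalues of H: -13, -3.
Both eigenvalues < 0, so H is negative definite -> x* is a strict local max.

max


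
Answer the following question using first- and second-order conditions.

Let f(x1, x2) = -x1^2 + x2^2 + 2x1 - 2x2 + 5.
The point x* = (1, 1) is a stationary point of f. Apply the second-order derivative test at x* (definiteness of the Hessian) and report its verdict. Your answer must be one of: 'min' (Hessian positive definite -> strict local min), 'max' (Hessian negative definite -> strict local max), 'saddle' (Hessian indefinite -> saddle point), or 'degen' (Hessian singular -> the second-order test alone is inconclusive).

Compute the Hessian H = grad^2 f:
  H = [[-2, 0], [0, 2]]
Verify stationarity: grad f(x*) = H x* + g = (0, 0).
Eigenvalues of H: -2, 2.
Eigenvalues have mixed signs, so H is indefinite -> x* is a saddle point.

saddle


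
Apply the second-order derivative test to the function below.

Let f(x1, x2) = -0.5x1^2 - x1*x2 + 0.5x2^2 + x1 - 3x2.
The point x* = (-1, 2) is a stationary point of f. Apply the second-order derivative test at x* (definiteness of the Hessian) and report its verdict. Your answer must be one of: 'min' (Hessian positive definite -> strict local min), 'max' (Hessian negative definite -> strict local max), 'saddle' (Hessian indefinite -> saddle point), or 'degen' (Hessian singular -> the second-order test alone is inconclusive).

Compute the Hessian H = grad^2 f:
  H = [[-1, -1], [-1, 1]]
Verify stationarity: grad f(x*) = H x* + g = (0, 0).
Eigenvalues of H: -1.4142, 1.4142.
Eigenvalues have mixed signs, so H is indefinite -> x* is a saddle point.

saddle


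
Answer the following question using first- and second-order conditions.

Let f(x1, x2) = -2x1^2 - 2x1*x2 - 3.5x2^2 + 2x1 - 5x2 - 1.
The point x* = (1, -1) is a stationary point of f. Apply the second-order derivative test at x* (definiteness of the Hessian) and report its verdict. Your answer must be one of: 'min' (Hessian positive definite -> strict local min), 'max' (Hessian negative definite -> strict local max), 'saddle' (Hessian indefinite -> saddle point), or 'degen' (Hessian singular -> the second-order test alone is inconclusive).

Compute the Hessian H = grad^2 f:
  H = [[-4, -2], [-2, -7]]
Verify stationarity: grad f(x*) = H x* + g = (0, 0).
Eigenvalues of H: -8, -3.
Both eigenvalues < 0, so H is negative definite -> x* is a strict local max.

max


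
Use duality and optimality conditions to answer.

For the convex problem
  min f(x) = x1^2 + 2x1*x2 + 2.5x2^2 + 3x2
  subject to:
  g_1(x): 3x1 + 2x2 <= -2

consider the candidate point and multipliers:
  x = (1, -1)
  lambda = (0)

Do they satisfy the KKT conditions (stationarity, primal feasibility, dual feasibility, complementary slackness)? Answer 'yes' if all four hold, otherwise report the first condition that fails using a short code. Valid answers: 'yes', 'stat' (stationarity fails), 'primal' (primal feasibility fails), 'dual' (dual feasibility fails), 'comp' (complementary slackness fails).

Gradient of f: grad f(x) = Q x + c = (0, 0)
Constraint values g_i(x) = a_i^T x - b_i:
  g_1((1, -1)) = 3
Stationarity residual: grad f(x) + sum_i lambda_i a_i = (0, 0)
  -> stationarity OK
Primal feasibility (all g_i <= 0): FAILS
Dual feasibility (all lambda_i >= 0): OK
Complementary slackness (lambda_i * g_i(x) = 0 for all i): OK

Verdict: the first failing condition is primal_feasibility -> primal.

primal


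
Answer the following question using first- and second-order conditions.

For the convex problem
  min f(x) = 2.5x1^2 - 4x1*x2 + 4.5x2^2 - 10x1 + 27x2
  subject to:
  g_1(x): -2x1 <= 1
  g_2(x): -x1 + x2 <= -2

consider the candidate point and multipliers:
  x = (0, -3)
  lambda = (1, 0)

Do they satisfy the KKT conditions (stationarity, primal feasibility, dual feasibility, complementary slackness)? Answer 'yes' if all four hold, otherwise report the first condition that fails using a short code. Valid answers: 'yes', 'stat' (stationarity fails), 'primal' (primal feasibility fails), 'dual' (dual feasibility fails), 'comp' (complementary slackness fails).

Gradient of f: grad f(x) = Q x + c = (2, 0)
Constraint values g_i(x) = a_i^T x - b_i:
  g_1((0, -3)) = -1
  g_2((0, -3)) = -1
Stationarity residual: grad f(x) + sum_i lambda_i a_i = (0, 0)
  -> stationarity OK
Primal feasibility (all g_i <= 0): OK
Dual feasibility (all lambda_i >= 0): OK
Complementary slackness (lambda_i * g_i(x) = 0 for all i): FAILS

Verdict: the first failing condition is complementary_slackness -> comp.

comp


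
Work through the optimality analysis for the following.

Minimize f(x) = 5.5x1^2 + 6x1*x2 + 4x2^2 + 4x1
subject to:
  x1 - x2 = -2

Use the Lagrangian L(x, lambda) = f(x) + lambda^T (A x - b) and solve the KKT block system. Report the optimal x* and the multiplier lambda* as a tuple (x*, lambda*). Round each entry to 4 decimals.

Form the Lagrangian:
  L(x, lambda) = (1/2) x^T Q x + c^T x + lambda^T (A x - b)
Stationarity (grad_x L = 0): Q x + c + A^T lambda = 0.
Primal feasibility: A x = b.

This gives the KKT block system:
  [ Q   A^T ] [ x     ]   [-c ]
  [ A    0  ] [ lambda ] = [ b ]

Solving the linear system:
  x*      = (-1.0323, 0.9677)
  lambda* = (1.5484)
  f(x*)   = -0.5161

x* = (-1.0323, 0.9677), lambda* = (1.5484)


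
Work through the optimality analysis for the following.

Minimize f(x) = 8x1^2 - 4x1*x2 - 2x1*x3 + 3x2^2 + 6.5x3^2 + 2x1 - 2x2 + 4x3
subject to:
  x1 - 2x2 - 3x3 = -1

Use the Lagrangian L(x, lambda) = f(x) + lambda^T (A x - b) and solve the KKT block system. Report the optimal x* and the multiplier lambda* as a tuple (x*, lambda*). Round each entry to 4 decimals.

Form the Lagrangian:
  L(x, lambda) = (1/2) x^T Q x + c^T x + lambda^T (A x - b)
Stationarity (grad_x L = 0): Q x + c + A^T lambda = 0.
Primal feasibility: A x = b.

This gives the KKT block system:
  [ Q   A^T ] [ x     ]   [-c ]
  [ A    0  ] [ lambda ] = [ b ]

Solving the linear system:
  x*      = (-0.0406, 0.6224, -0.0951)
  lambda* = (0.9483)
  f(x*)   = -0.379

x* = (-0.0406, 0.6224, -0.0951), lambda* = (0.9483)


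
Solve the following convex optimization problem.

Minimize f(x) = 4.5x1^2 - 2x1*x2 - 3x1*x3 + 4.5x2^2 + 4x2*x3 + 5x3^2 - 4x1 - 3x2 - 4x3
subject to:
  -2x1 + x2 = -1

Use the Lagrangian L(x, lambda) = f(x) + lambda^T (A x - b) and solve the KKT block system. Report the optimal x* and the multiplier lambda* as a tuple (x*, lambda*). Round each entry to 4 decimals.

Form the Lagrangian:
  L(x, lambda) = (1/2) x^T Q x + c^T x + lambda^T (A x - b)
Stationarity (grad_x L = 0): Q x + c + A^T lambda = 0.
Primal feasibility: A x = b.

This gives the KKT block system:
  [ Q   A^T ] [ x     ]   [-c ]
  [ A    0  ] [ lambda ] = [ b ]

Solving the linear system:
  x*      = (0.6377, 0.2754, 0.4812)
  lambda* = (-0.1275)
  f(x*)   = -2.7145

x* = (0.6377, 0.2754, 0.4812), lambda* = (-0.1275)


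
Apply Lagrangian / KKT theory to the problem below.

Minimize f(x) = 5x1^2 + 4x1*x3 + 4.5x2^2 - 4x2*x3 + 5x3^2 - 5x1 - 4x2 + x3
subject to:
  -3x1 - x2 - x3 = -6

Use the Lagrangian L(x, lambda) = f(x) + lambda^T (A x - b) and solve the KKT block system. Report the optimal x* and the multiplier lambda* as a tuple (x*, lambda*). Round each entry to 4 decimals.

Form the Lagrangian:
  L(x, lambda) = (1/2) x^T Q x + c^T x + lambda^T (A x - b)
Stationarity (grad_x L = 0): Q x + c + A^T lambda = 0.
Primal feasibility: A x = b.

This gives the KKT block system:
  [ Q   A^T ] [ x     ]   [-c ]
  [ A    0  ] [ lambda ] = [ b ]

Solving the linear system:
  x*      = (1.7204, 0.875, -0.0362)
  lambda* = (4.0197)
  f(x*)   = 5.9901

x* = (1.7204, 0.875, -0.0362), lambda* = (4.0197)


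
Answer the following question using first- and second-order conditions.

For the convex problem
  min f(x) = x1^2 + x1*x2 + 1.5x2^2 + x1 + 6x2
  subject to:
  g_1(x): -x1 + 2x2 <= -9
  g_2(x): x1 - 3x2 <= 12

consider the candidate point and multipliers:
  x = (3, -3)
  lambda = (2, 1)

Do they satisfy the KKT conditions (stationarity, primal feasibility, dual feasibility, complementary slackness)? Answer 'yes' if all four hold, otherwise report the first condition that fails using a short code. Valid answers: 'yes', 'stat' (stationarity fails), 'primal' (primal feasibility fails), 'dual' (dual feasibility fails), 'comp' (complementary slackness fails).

Gradient of f: grad f(x) = Q x + c = (4, 0)
Constraint values g_i(x) = a_i^T x - b_i:
  g_1((3, -3)) = 0
  g_2((3, -3)) = 0
Stationarity residual: grad f(x) + sum_i lambda_i a_i = (3, 1)
  -> stationarity FAILS
Primal feasibility (all g_i <= 0): OK
Dual feasibility (all lambda_i >= 0): OK
Complementary slackness (lambda_i * g_i(x) = 0 for all i): OK

Verdict: the first failing condition is stationarity -> stat.

stat


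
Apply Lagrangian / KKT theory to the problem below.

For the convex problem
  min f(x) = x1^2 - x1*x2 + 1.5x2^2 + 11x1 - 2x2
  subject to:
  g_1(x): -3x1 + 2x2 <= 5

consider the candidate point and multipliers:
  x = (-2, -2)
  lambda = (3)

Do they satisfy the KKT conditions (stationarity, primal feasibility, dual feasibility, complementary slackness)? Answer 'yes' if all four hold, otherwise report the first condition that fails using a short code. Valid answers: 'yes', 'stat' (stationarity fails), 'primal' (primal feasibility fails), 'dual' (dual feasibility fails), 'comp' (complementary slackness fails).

Gradient of f: grad f(x) = Q x + c = (9, -6)
Constraint values g_i(x) = a_i^T x - b_i:
  g_1((-2, -2)) = -3
Stationarity residual: grad f(x) + sum_i lambda_i a_i = (0, 0)
  -> stationarity OK
Primal feasibility (all g_i <= 0): OK
Dual feasibility (all lambda_i >= 0): OK
Complementary slackness (lambda_i * g_i(x) = 0 for all i): FAILS

Verdict: the first failing condition is complementary_slackness -> comp.

comp


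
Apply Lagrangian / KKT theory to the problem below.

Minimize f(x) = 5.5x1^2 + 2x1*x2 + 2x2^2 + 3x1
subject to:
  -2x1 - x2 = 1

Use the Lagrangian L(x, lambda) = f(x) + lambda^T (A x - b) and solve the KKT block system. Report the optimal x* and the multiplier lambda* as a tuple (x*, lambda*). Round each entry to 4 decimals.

Form the Lagrangian:
  L(x, lambda) = (1/2) x^T Q x + c^T x + lambda^T (A x - b)
Stationarity (grad_x L = 0): Q x + c + A^T lambda = 0.
Primal feasibility: A x = b.

This gives the KKT block system:
  [ Q   A^T ] [ x     ]   [-c ]
  [ A    0  ] [ lambda ] = [ b ]

Solving the linear system:
  x*      = (-0.4737, -0.0526)
  lambda* = (-1.1579)
  f(x*)   = -0.1316

x* = (-0.4737, -0.0526), lambda* = (-1.1579)


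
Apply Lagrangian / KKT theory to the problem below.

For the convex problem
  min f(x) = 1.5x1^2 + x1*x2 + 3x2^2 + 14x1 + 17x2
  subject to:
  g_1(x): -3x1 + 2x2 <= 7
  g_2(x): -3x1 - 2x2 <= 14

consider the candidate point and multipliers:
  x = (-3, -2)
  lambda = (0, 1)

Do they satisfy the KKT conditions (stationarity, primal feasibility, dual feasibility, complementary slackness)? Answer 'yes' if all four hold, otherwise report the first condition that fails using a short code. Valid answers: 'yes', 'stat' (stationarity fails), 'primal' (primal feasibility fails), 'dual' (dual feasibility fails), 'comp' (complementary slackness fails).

Gradient of f: grad f(x) = Q x + c = (3, 2)
Constraint values g_i(x) = a_i^T x - b_i:
  g_1((-3, -2)) = -2
  g_2((-3, -2)) = -1
Stationarity residual: grad f(x) + sum_i lambda_i a_i = (0, 0)
  -> stationarity OK
Primal feasibility (all g_i <= 0): OK
Dual feasibility (all lambda_i >= 0): OK
Complementary slackness (lambda_i * g_i(x) = 0 for all i): FAILS

Verdict: the first failing condition is complementary_slackness -> comp.

comp
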